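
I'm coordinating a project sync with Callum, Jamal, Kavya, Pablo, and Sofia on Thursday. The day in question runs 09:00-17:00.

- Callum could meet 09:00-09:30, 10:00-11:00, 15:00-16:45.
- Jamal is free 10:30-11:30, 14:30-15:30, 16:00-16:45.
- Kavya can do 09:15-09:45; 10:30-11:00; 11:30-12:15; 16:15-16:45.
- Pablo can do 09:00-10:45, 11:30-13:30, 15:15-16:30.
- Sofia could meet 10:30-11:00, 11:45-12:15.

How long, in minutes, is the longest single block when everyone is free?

Callum ∩ Jamal: 10:30-11:00, 15:00-15:30, 16:00-16:45.
Callum ∩ Jamal ∩ Kavya: 10:30-11:00, 16:15-16:45.
Callum ∩ Jamal ∩ Kavya ∩ Pablo: 10:30-10:45, 16:15-16:30.
Callum ∩ Jamal ∩ Kavya ∩ Pablo ∩ Sofia: 10:30-10:45.
The longest is 10:30-10:45 at 15 minutes.

15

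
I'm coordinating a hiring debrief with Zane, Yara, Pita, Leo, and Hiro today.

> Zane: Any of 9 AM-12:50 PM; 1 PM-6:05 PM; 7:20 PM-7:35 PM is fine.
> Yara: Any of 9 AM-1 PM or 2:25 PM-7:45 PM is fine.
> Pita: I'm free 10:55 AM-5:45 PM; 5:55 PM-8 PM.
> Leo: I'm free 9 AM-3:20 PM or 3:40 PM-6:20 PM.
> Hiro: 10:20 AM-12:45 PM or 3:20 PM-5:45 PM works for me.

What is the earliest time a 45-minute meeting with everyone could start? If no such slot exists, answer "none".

Zane ∩ Yara: 09:00-12:50, 14:25-18:05, 19:20-19:35.
Zane ∩ Yara ∩ Pita: 10:55-12:50, 14:25-17:45, 17:55-18:05, 19:20-19:35.
Zane ∩ Yara ∩ Pita ∩ Leo: 10:55-12:50, 14:25-15:20, 15:40-17:45, 17:55-18:05.
Zane ∩ Yara ∩ Pita ∩ Leo ∩ Hiro: 10:55-12:45, 15:40-17:45.
The first common window of at least 45 minutes is 10:55-12:45, so the earliest start is 10:55.

10:55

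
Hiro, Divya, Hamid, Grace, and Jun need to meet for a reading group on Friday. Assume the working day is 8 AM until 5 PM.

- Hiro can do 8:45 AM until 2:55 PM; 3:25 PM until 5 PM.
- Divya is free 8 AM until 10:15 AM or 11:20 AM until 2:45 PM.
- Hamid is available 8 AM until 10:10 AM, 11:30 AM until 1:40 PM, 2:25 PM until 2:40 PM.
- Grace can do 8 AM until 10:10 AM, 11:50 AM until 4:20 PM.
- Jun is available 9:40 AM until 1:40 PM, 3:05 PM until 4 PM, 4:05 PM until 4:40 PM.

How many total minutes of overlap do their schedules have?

140

Hiro ∩ Divya: 08:45-10:15, 11:20-14:45.
Hiro ∩ Divya ∩ Hamid: 08:45-10:10, 11:30-13:40, 14:25-14:40.
Hiro ∩ Divya ∩ Hamid ∩ Grace: 08:45-10:10, 11:50-13:40, 14:25-14:40.
Hiro ∩ Divya ∩ Hamid ∩ Grace ∩ Jun: 09:40-10:10, 11:50-13:40.
Those are the intersection windows.
Summing the common windows: 30 + 110 = 140 minutes.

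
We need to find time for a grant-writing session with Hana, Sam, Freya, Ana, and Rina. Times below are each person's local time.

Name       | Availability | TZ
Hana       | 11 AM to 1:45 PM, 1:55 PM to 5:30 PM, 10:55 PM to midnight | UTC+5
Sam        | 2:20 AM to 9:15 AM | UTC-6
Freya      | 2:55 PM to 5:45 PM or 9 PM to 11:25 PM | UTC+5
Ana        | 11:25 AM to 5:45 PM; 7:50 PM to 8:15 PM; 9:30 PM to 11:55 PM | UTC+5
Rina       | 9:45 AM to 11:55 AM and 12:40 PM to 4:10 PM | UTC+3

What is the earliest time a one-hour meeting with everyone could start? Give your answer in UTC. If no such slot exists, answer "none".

Hana in UTC: 06:00-08:45, 08:55-12:30, 17:55-19:00 (subtract 5h to convert from UTC+5).
Sam in UTC: 08:20-15:15 (add 6h to convert from UTC-6).
Freya in UTC: 09:55-12:45, 16:00-18:25 (subtract 5h to convert from UTC+5).
Ana in UTC: 06:25-12:45, 14:50-15:15, 16:30-18:55 (subtract 5h to convert from UTC+5).
Rina in UTC: 06:45-08:55, 09:40-13:10 (subtract 3h to convert from UTC+3).
Hana ∩ Sam: 08:20-08:45, 08:55-12:30.
Hana ∩ Sam ∩ Freya: 09:55-12:30.
Hana ∩ Sam ∩ Freya ∩ Ana: 09:55-12:30.
Hana ∩ Sam ∩ Freya ∩ Ana ∩ Rina: 09:55-12:30.
Those are the intersection windows.
The first common window of at least 60 minutes is 09:55-12:30, so the earliest start is 09:55.

09:55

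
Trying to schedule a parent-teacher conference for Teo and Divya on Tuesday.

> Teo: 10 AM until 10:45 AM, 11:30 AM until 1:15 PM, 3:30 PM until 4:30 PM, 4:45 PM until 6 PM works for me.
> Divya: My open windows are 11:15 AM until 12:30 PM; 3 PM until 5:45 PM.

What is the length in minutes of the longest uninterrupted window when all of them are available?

60

Teo ∩ Divya: 11:30-12:30, 15:30-16:30, 16:45-17:45.
So the common availability across everyone is 11:30-12:30, 15:30-16:30, 16:45-17:45.
The longest is 11:30-12:30 at 60 minutes.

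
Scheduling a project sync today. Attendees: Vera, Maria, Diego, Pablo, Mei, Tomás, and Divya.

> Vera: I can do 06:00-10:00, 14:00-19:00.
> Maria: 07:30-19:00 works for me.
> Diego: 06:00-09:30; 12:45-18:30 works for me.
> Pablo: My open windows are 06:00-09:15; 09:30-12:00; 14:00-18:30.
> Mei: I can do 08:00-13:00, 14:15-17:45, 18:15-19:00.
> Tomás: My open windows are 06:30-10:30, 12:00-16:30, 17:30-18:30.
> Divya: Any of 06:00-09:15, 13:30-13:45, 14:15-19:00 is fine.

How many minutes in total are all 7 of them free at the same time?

Vera ∩ Maria: 07:30-10:00, 14:00-19:00.
Vera ∩ Maria ∩ Diego: 07:30-09:30, 14:00-18:30.
Vera ∩ Maria ∩ Diego ∩ Pablo: 07:30-09:15, 14:00-18:30.
Vera ∩ Maria ∩ Diego ∩ Pablo ∩ Mei: 08:00-09:15, 14:15-17:45, 18:15-18:30.
Vera ∩ Maria ∩ Diego ∩ Pablo ∩ Mei ∩ Tomás: 08:00-09:15, 14:15-16:30, 17:30-17:45, 18:15-18:30.
Vera ∩ Maria ∩ Diego ∩ Pablo ∩ Mei ∩ Tomás ∩ Divya: 08:00-09:15, 14:15-16:30, 17:30-17:45, 18:15-18:30.
Summing the common windows: 75 + 135 + 15 + 15 = 240 minutes.

240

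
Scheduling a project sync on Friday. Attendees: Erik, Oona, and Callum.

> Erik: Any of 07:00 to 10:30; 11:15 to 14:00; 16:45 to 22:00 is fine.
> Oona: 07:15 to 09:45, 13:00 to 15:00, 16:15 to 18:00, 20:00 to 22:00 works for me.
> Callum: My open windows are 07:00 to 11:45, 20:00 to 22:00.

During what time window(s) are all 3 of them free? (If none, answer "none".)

Erik ∩ Oona: 07:15-09:45, 13:00-14:00, 16:45-18:00, 20:00-22:00.
Erik ∩ Oona ∩ Callum: 07:15-09:45, 20:00-22:00.

07:15-09:45, 20:00-22:00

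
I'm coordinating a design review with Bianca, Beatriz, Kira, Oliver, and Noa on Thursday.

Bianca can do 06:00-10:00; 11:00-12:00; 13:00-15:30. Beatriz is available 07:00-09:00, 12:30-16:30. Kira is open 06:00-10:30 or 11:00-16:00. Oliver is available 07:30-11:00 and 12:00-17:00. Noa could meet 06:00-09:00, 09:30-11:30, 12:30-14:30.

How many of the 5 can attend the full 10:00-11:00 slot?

Oliver and Noa can make the full 10:00-11:00 slot — that's 2.

2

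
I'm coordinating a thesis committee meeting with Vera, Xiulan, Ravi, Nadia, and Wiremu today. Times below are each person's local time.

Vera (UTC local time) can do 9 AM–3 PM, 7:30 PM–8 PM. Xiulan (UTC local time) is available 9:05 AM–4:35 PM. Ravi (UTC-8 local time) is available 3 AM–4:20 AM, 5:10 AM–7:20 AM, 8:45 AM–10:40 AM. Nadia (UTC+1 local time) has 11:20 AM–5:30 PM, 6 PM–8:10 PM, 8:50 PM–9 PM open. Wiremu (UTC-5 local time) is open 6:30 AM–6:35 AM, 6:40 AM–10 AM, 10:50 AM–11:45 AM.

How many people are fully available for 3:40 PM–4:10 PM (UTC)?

Vera in UTC: 09:00-15:00, 19:30-20:00.
Xiulan in UTC: 09:05-16:35.
Ravi in UTC: 11:00-12:20, 13:10-15:20, 16:45-18:40 (add 8h to convert from UTC-8).
Nadia in UTC: 10:20-16:30, 17:00-19:10, 19:50-20:00 (subtract 1h to convert from UTC+1).
Wiremu in UTC: 11:30-11:35, 11:40-15:00, 15:50-16:45 (add 5h to convert from UTC-5).
Xiulan and Nadia can make the full 15:40-16:10 slot — that's 2.

2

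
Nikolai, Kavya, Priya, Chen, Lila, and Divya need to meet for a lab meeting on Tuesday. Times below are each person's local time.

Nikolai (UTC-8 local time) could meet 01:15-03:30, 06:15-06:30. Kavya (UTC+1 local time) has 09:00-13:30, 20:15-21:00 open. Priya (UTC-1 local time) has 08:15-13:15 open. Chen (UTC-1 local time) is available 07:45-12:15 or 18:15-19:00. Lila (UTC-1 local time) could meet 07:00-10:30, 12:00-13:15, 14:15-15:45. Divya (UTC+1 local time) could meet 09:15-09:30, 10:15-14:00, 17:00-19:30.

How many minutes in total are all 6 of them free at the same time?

Nikolai in UTC: 09:15-11:30, 14:15-14:30 (add 8h to convert from UTC-8).
Kavya in UTC: 08:00-12:30, 19:15-20:00 (subtract 1h to convert from UTC+1).
Priya in UTC: 09:15-14:15 (add 1h to convert from UTC-1).
Chen in UTC: 08:45-13:15, 19:15-20:00 (add 1h to convert from UTC-1).
Lila in UTC: 08:00-11:30, 13:00-14:15, 15:15-16:45 (add 1h to convert from UTC-1).
Divya in UTC: 08:15-08:30, 09:15-13:00, 16:00-18:30 (subtract 1h to convert from UTC+1).
Nikolai ∩ Kavya: 09:15-11:30.
Nikolai ∩ Kavya ∩ Priya: 09:15-11:30.
Nikolai ∩ Kavya ∩ Priya ∩ Chen: 09:15-11:30.
Nikolai ∩ Kavya ∩ Priya ∩ Chen ∩ Lila: 09:15-11:30.
Nikolai ∩ Kavya ∩ Priya ∩ Chen ∩ Lila ∩ Divya: 09:15-11:30.
So the common availability across everyone is 09:15-11:30.
That's a single block of 135 minutes.

135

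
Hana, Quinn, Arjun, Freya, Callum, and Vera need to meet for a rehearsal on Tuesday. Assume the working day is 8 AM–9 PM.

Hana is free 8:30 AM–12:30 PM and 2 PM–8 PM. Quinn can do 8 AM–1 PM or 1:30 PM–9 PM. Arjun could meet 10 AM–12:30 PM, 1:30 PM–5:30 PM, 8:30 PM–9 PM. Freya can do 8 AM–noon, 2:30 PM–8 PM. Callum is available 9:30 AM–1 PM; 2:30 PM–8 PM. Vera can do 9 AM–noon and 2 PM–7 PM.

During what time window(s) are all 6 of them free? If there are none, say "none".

10:00-12:00, 14:30-17:30

Hana ∩ Quinn: 08:30-12:30, 14:00-20:00.
Hana ∩ Quinn ∩ Arjun: 10:00-12:30, 14:00-17:30.
Hana ∩ Quinn ∩ Arjun ∩ Freya: 10:00-12:00, 14:30-17:30.
Hana ∩ Quinn ∩ Arjun ∩ Freya ∩ Callum: 10:00-12:00, 14:30-17:30.
Hana ∩ Quinn ∩ Arjun ∩ Freya ∩ Callum ∩ Vera: 10:00-12:00, 14:30-17:30.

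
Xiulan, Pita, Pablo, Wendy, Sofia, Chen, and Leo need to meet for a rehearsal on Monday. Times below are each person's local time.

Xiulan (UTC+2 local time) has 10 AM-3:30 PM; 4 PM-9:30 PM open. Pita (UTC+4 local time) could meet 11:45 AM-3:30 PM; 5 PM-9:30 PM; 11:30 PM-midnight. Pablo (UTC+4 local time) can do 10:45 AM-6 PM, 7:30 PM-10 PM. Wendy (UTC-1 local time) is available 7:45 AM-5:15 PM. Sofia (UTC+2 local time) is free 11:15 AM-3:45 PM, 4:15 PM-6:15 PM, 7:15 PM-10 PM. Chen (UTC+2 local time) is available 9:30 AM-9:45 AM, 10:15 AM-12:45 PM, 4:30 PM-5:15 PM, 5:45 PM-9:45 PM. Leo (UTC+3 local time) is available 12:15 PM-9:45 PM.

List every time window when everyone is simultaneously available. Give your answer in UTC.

09:15-10:45, 15:45-16:15, 17:15-17:30

Xiulan in UTC: 08:00-13:30, 14:00-19:30 (subtract 2h to convert from UTC+2).
Pita in UTC: 07:45-11:30, 13:00-17:30, 19:30-20:00 (subtract 4h to convert from UTC+4).
Pablo in UTC: 06:45-14:00, 15:30-18:00 (subtract 4h to convert from UTC+4).
Wendy in UTC: 08:45-18:15 (add 1h to convert from UTC-1).
Sofia in UTC: 09:15-13:45, 14:15-16:15, 17:15-20:00 (subtract 2h to convert from UTC+2).
Chen in UTC: 07:30-07:45, 08:15-10:45, 14:30-15:15, 15:45-19:45 (subtract 2h to convert from UTC+2).
Leo in UTC: 09:15-18:45 (subtract 3h to convert from UTC+3).
Xiulan ∩ Pita: 08:00-11:30, 13:00-13:30, 14:00-17:30.
Xiulan ∩ Pita ∩ Pablo: 08:00-11:30, 13:00-13:30, 15:30-17:30.
Xiulan ∩ Pita ∩ Pablo ∩ Wendy: 08:45-11:30, 13:00-13:30, 15:30-17:30.
Xiulan ∩ Pita ∩ Pablo ∩ Wendy ∩ Sofia: 09:15-11:30, 13:00-13:30, 15:30-16:15, 17:15-17:30.
Xiulan ∩ Pita ∩ Pablo ∩ Wendy ∩ Sofia ∩ Chen: 09:15-10:45, 15:45-16:15, 17:15-17:30.
Xiulan ∩ Pita ∩ Pablo ∩ Wendy ∩ Sofia ∩ Chen ∩ Leo: 09:15-10:45, 15:45-16:15, 17:15-17:30.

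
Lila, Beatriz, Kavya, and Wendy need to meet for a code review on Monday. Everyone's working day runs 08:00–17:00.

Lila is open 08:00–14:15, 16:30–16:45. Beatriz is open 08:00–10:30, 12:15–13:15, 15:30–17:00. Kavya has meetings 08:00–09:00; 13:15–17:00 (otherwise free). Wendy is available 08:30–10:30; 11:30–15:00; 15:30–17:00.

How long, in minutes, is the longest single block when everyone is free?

90

Lila free: 08:00-14:15, 16:30-16:45.
Beatriz free: 08:00-10:30, 12:15-13:15, 15:30-17:00.
Kavya free: 09:00-13:15 (invert busy blocks within the working day).
Wendy free: 08:30-10:30, 11:30-15:00, 15:30-17:00.
Lila ∩ Beatriz: 08:00-10:30, 12:15-13:15, 16:30-16:45.
Lila ∩ Beatriz ∩ Kavya: 09:00-10:30, 12:15-13:15.
Lila ∩ Beatriz ∩ Kavya ∩ Wendy: 09:00-10:30, 12:15-13:15.
The longest is 09:00-10:30 at 90 minutes.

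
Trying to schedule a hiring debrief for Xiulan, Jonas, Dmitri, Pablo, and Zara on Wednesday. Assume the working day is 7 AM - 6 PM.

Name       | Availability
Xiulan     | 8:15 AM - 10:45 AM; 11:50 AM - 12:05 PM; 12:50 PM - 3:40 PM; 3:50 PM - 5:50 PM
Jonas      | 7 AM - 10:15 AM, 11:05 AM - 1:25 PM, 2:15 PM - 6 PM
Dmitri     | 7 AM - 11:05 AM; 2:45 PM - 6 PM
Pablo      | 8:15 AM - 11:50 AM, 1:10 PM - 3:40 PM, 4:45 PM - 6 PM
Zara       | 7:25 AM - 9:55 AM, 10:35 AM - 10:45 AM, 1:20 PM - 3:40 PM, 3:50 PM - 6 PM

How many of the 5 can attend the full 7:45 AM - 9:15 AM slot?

3

Jonas, Dmitri, and Zara can make the full 07:45-09:15 slot — that's 3.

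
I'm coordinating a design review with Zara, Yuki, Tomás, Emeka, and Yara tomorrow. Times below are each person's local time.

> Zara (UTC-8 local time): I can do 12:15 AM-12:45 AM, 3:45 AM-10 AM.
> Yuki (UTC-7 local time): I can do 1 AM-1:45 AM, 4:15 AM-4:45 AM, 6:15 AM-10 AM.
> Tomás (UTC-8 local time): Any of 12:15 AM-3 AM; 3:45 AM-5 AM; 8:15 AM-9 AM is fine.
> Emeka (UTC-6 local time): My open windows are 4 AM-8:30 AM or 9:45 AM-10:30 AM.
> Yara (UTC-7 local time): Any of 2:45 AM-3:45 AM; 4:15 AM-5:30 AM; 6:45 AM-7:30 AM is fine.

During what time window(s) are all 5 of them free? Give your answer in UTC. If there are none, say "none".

Zara in UTC: 08:15-08:45, 11:45-18:00 (add 8h to convert from UTC-8).
Yuki in UTC: 08:00-08:45, 11:15-11:45, 13:15-17:00 (add 7h to convert from UTC-7).
Tomás in UTC: 08:15-11:00, 11:45-13:00, 16:15-17:00 (add 8h to convert from UTC-8).
Emeka in UTC: 10:00-14:30, 15:45-16:30 (add 6h to convert from UTC-6).
Yara in UTC: 09:45-10:45, 11:15-12:30, 13:45-14:30 (add 7h to convert from UTC-7).
Zara ∩ Yuki: 08:15-08:45, 13:15-17:00.
Zara ∩ Yuki ∩ Tomás: 08:15-08:45, 16:15-17:00.
Zara ∩ Yuki ∩ Tomás ∩ Emeka: 16:15-16:30.
Zara ∩ Yuki ∩ Tomás ∩ Emeka ∩ Yara: ∅.
There is no time when everyone is free.

none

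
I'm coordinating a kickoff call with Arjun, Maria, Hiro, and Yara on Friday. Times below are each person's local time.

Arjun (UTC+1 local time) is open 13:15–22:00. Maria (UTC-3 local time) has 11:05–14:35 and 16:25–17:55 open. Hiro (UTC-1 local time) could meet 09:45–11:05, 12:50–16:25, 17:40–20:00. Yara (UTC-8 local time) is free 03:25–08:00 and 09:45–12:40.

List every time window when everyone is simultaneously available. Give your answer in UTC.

Arjun in UTC: 12:15-21:00 (subtract 1h to convert from UTC+1).
Maria in UTC: 14:05-17:35, 19:25-20:55 (add 3h to convert from UTC-3).
Hiro in UTC: 10:45-12:05, 13:50-17:25, 18:40-21:00 (add 1h to convert from UTC-1).
Yara in UTC: 11:25-16:00, 17:45-20:40 (add 8h to convert from UTC-8).
Arjun ∩ Maria: 14:05-17:35, 19:25-20:55.
Arjun ∩ Maria ∩ Hiro: 14:05-17:25, 19:25-20:55.
Arjun ∩ Maria ∩ Hiro ∩ Yara: 14:05-16:00, 19:25-20:40.
So the common availability across everyone is 14:05-16:00, 19:25-20:40.

14:05-16:00, 19:25-20:40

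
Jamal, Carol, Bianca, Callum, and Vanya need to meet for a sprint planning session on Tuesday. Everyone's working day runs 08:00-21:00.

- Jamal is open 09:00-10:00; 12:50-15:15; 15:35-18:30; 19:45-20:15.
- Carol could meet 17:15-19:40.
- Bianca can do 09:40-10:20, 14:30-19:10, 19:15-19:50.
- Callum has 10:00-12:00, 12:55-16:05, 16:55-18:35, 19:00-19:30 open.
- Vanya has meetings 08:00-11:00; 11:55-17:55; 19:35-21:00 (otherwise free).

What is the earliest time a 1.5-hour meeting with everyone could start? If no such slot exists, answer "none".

none

Jamal free: 09:00-10:00, 12:50-15:15, 15:35-18:30, 19:45-20:15.
Carol free: 17:15-19:40.
Bianca free: 09:40-10:20, 14:30-19:10, 19:15-19:50.
Callum free: 10:00-12:00, 12:55-16:05, 16:55-18:35, 19:00-19:30.
Vanya free: 11:00-11:55, 17:55-19:35 (invert busy blocks within the working day).
Jamal ∩ Carol: 17:15-18:30.
Jamal ∩ Carol ∩ Bianca: 17:15-18:30.
Jamal ∩ Carol ∩ Bianca ∩ Callum: 17:15-18:30.
Jamal ∩ Carol ∩ Bianca ∩ Callum ∩ Vanya: 17:55-18:30.
No common window is at least 90 minutes long.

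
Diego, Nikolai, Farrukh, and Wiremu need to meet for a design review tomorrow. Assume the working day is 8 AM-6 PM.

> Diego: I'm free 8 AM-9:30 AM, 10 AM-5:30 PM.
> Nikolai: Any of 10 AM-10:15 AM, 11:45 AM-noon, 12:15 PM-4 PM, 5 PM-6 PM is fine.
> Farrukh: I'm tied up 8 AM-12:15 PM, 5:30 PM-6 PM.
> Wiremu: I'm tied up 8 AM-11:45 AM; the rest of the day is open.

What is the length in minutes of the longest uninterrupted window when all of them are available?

Diego free: 08:00-09:30, 10:00-17:30.
Nikolai free: 10:00-10:15, 11:45-12:00, 12:15-16:00, 17:00-18:00.
Farrukh free: 12:15-17:30 (invert busy blocks within the working day).
Wiremu free: 11:45-18:00 (invert busy blocks within the working day).
Diego ∩ Nikolai: 10:00-10:15, 11:45-12:00, 12:15-16:00, 17:00-17:30.
Diego ∩ Nikolai ∩ Farrukh: 12:15-16:00, 17:00-17:30.
Diego ∩ Nikolai ∩ Farrukh ∩ Wiremu: 12:15-16:00, 17:00-17:30.
So the common availability across everyone is 12:15-16:00, 17:00-17:30.
The longest is 12:15-16:00 at 225 minutes.

225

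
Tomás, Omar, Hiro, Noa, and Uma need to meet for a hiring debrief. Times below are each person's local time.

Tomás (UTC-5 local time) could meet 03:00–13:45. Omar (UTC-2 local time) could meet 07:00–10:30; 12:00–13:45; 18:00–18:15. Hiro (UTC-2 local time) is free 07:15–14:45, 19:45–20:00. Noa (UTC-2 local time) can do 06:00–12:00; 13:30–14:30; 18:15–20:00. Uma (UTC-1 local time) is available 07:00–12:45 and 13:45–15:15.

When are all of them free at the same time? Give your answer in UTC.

Tomás in UTC: 08:00-18:45 (add 5h to convert from UTC-5).
Omar in UTC: 09:00-12:30, 14:00-15:45, 20:00-20:15 (add 2h to convert from UTC-2).
Hiro in UTC: 09:15-16:45, 21:45-22:00 (add 2h to convert from UTC-2).
Noa in UTC: 08:00-14:00, 15:30-16:30, 20:15-22:00 (add 2h to convert from UTC-2).
Uma in UTC: 08:00-13:45, 14:45-16:15 (add 1h to convert from UTC-1).
Tomás ∩ Omar: 09:00-12:30, 14:00-15:45.
Tomás ∩ Omar ∩ Hiro: 09:15-12:30, 14:00-15:45.
Tomás ∩ Omar ∩ Hiro ∩ Noa: 09:15-12:30, 15:30-15:45.
Tomás ∩ Omar ∩ Hiro ∩ Noa ∩ Uma: 09:15-12:30, 15:30-15:45.
So the common availability across everyone is 09:15-12:30, 15:30-15:45.

09:15-12:30, 15:30-15:45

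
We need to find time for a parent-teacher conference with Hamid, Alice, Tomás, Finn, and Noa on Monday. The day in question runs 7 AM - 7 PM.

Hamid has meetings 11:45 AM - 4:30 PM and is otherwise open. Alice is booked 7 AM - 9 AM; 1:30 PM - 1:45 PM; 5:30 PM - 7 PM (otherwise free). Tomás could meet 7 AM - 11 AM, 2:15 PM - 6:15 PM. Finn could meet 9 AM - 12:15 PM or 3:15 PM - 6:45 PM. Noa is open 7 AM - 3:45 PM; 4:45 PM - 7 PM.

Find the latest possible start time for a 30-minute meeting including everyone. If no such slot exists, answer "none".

17:00

Hamid free: 07:00-11:45, 16:30-19:00 (invert busy blocks within the working day).
Alice free: 09:00-13:30, 13:45-17:30 (invert busy blocks within the working day).
Tomás free: 07:00-11:00, 14:15-18:15.
Finn free: 09:00-12:15, 15:15-18:45.
Noa free: 07:00-15:45, 16:45-19:00.
Hamid ∩ Alice: 09:00-11:45, 16:30-17:30.
Hamid ∩ Alice ∩ Tomás: 09:00-11:00, 16:30-17:30.
Hamid ∩ Alice ∩ Tomás ∩ Finn: 09:00-11:00, 16:30-17:30.
Hamid ∩ Alice ∩ Tomás ∩ Finn ∩ Noa: 09:00-11:00, 16:45-17:30.
Those are the intersection windows.
The last common window of at least 30 minutes is 16:45-17:30; a 30-minute meeting can start as late as 17:00 and still end by 17:30.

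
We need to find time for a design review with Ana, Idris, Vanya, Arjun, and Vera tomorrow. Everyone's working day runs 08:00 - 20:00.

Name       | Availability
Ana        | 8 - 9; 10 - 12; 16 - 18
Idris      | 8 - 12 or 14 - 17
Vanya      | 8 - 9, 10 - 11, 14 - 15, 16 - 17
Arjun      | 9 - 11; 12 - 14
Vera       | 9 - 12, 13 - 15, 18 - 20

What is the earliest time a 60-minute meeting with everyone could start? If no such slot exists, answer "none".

Ana ∩ Idris: 08:00-09:00, 10:00-12:00, 16:00-17:00.
Ana ∩ Idris ∩ Vanya: 08:00-09:00, 10:00-11:00, 16:00-17:00.
Ana ∩ Idris ∩ Vanya ∩ Arjun: 10:00-11:00.
Ana ∩ Idris ∩ Vanya ∩ Arjun ∩ Vera: 10:00-11:00.
So the common availability across everyone is 10:00-11:00.
The first common window of at least 60 minutes is 10:00-11:00, so the earliest start is 10:00.

10:00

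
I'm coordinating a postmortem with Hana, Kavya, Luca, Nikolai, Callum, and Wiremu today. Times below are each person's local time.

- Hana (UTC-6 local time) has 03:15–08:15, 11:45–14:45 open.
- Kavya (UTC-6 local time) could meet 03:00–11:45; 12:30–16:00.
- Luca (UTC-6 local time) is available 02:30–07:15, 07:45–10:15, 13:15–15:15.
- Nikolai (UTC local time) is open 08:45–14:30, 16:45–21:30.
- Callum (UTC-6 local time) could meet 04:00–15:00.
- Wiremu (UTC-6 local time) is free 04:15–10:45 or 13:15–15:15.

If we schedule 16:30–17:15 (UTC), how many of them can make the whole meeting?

2

Hana in UTC: 09:15-14:15, 17:45-20:45 (add 6h to convert from UTC-6).
Kavya in UTC: 09:00-17:45, 18:30-22:00 (add 6h to convert from UTC-6).
Luca in UTC: 08:30-13:15, 13:45-16:15, 19:15-21:15 (add 6h to convert from UTC-6).
Nikolai in UTC: 08:45-14:30, 16:45-21:30.
Callum in UTC: 10:00-21:00 (add 6h to convert from UTC-6).
Wiremu in UTC: 10:15-16:45, 19:15-21:15 (add 6h to convert from UTC-6).
Kavya and Callum can make the full 16:30-17:15 slot — that's 2.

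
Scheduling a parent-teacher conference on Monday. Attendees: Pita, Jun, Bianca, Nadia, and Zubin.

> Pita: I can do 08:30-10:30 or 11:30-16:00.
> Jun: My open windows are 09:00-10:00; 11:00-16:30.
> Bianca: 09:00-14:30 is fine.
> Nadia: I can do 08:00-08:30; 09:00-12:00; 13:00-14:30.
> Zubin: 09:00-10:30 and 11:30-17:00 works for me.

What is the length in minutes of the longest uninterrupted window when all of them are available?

90

Pita ∩ Jun: 09:00-10:00, 11:30-16:00.
Pita ∩ Jun ∩ Bianca: 09:00-10:00, 11:30-14:30.
Pita ∩ Jun ∩ Bianca ∩ Nadia: 09:00-10:00, 11:30-12:00, 13:00-14:30.
Pita ∩ Jun ∩ Bianca ∩ Nadia ∩ Zubin: 09:00-10:00, 11:30-12:00, 13:00-14:30.
So the common availability across everyone is 09:00-10:00, 11:30-12:00, 13:00-14:30.
The longest is 13:00-14:30 at 90 minutes.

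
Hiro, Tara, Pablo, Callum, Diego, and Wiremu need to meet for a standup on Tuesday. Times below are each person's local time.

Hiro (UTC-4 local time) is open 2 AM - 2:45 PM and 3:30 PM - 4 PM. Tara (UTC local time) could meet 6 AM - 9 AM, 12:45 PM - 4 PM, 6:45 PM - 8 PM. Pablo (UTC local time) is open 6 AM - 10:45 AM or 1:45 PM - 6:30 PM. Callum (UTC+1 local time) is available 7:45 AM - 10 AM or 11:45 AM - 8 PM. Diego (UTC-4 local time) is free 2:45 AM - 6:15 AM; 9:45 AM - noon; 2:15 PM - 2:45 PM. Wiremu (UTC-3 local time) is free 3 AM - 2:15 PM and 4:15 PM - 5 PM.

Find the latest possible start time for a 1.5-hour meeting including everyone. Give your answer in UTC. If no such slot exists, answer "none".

14:30

Hiro in UTC: 06:00-18:45, 19:30-20:00 (add 4h to convert from UTC-4).
Tara in UTC: 06:00-09:00, 12:45-16:00, 18:45-20:00.
Pablo in UTC: 06:00-10:45, 13:45-18:30.
Callum in UTC: 06:45-09:00, 10:45-19:00 (subtract 1h to convert from UTC+1).
Diego in UTC: 06:45-10:15, 13:45-16:00, 18:15-18:45 (add 4h to convert from UTC-4).
Wiremu in UTC: 06:00-17:15, 19:15-20:00 (add 3h to convert from UTC-3).
Hiro ∩ Tara: 06:00-09:00, 12:45-16:00, 19:30-20:00.
Hiro ∩ Tara ∩ Pablo: 06:00-09:00, 13:45-16:00.
Hiro ∩ Tara ∩ Pablo ∩ Callum: 06:45-09:00, 13:45-16:00.
Hiro ∩ Tara ∩ Pablo ∩ Callum ∩ Diego: 06:45-09:00, 13:45-16:00.
Hiro ∩ Tara ∩ Pablo ∩ Callum ∩ Diego ∩ Wiremu: 06:45-09:00, 13:45-16:00.
Those are the intersection windows.
The last common window of at least 90 minutes is 13:45-16:00; a 90-minute meeting can start as late as 14:30 and still end by 16:00.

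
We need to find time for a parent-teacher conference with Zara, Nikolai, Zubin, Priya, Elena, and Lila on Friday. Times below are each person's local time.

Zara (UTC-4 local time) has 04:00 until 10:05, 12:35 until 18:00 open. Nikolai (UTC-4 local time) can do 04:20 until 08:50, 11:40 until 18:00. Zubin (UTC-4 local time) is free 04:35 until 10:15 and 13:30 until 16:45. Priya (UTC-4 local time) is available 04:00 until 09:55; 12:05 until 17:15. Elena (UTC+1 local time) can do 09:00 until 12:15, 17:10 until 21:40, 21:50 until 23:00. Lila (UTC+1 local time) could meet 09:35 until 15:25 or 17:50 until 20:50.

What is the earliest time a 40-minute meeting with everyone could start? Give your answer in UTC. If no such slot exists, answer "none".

08:35

Zara in UTC: 08:00-14:05, 16:35-22:00 (add 4h to convert from UTC-4).
Nikolai in UTC: 08:20-12:50, 15:40-22:00 (add 4h to convert from UTC-4).
Zubin in UTC: 08:35-14:15, 17:30-20:45 (add 4h to convert from UTC-4).
Priya in UTC: 08:00-13:55, 16:05-21:15 (add 4h to convert from UTC-4).
Elena in UTC: 08:00-11:15, 16:10-20:40, 20:50-22:00 (subtract 1h to convert from UTC+1).
Lila in UTC: 08:35-14:25, 16:50-19:50 (subtract 1h to convert from UTC+1).
Zara ∩ Nikolai: 08:20-12:50, 16:35-22:00.
Zara ∩ Nikolai ∩ Zubin: 08:35-12:50, 17:30-20:45.
Zara ∩ Nikolai ∩ Zubin ∩ Priya: 08:35-12:50, 17:30-20:45.
Zara ∩ Nikolai ∩ Zubin ∩ Priya ∩ Elena: 08:35-11:15, 17:30-20:40.
Zara ∩ Nikolai ∩ Zubin ∩ Priya ∩ Elena ∩ Lila: 08:35-11:15, 17:30-19:50.
So the common availability across everyone is 08:35-11:15, 17:30-19:50.
The first common window of at least 40 minutes is 08:35-11:15, so the earliest start is 08:35.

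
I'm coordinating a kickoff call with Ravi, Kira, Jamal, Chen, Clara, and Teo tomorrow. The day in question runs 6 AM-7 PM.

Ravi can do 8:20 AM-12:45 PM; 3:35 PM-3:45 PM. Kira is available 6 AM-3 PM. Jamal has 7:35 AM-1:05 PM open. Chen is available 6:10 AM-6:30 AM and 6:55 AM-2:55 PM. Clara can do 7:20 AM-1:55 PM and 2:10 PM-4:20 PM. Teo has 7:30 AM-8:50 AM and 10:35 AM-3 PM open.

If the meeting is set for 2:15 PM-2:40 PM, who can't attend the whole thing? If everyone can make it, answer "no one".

Jamal, Ravi

Ravi: not fully free for 14:15-14:40. Kira: free for 14:15-14:40. Jamal: not fully free for 14:15-14:40. Chen: free for 14:15-14:40. Clara: free for 14:15-14:40. Teo: free for 14:15-14:40.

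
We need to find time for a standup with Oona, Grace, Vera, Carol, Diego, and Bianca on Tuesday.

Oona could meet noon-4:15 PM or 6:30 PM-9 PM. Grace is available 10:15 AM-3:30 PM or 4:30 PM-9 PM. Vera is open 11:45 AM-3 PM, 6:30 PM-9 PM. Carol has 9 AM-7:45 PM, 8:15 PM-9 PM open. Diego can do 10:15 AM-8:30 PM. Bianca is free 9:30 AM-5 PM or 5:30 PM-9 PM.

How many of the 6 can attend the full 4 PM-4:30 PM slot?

3

Carol, Diego, and Bianca can make the full 16:00-16:30 slot — that's 3.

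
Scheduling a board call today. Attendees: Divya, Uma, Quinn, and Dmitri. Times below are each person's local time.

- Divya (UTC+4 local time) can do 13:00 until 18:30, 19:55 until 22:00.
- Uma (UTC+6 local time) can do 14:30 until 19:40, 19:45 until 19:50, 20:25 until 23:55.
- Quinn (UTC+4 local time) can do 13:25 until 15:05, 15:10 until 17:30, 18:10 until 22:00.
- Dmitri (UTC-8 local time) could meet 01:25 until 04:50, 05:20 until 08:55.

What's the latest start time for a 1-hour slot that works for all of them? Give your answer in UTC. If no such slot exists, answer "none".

Divya in UTC: 09:00-14:30, 15:55-18:00 (subtract 4h to convert from UTC+4).
Uma in UTC: 08:30-13:40, 13:45-13:50, 14:25-17:55 (subtract 6h to convert from UTC+6).
Quinn in UTC: 09:25-11:05, 11:10-13:30, 14:10-18:00 (subtract 4h to convert from UTC+4).
Dmitri in UTC: 09:25-12:50, 13:20-16:55 (add 8h to convert from UTC-8).
Divya ∩ Uma: 09:00-13:40, 13:45-13:50, 14:25-14:30, 15:55-17:55.
Divya ∩ Uma ∩ Quinn: 09:25-11:05, 11:10-13:30, 14:25-14:30, 15:55-17:55.
Divya ∩ Uma ∩ Quinn ∩ Dmitri: 09:25-11:05, 11:10-12:50, 13:20-13:30, 14:25-14:30, 15:55-16:55.
The last common window of at least 60 minutes is 15:55-16:55; a 60-minute meeting can start as late as 15:55 and still end by 16:55.

15:55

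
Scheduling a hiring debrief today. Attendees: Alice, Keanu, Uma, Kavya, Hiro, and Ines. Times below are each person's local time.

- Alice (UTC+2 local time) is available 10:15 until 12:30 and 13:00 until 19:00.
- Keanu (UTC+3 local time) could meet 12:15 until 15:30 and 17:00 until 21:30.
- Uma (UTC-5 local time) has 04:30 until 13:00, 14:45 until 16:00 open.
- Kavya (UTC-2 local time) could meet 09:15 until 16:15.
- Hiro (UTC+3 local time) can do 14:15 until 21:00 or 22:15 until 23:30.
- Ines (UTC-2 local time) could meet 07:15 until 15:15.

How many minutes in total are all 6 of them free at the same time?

255

Alice in UTC: 08:15-10:30, 11:00-17:00 (subtract 2h to convert from UTC+2).
Keanu in UTC: 09:15-12:30, 14:00-18:30 (subtract 3h to convert from UTC+3).
Uma in UTC: 09:30-18:00, 19:45-21:00 (add 5h to convert from UTC-5).
Kavya in UTC: 11:15-18:15 (add 2h to convert from UTC-2).
Hiro in UTC: 11:15-18:00, 19:15-20:30 (subtract 3h to convert from UTC+3).
Ines in UTC: 09:15-17:15 (add 2h to convert from UTC-2).
Alice ∩ Keanu: 09:15-10:30, 11:00-12:30, 14:00-17:00.
Alice ∩ Keanu ∩ Uma: 09:30-10:30, 11:00-12:30, 14:00-17:00.
Alice ∩ Keanu ∩ Uma ∩ Kavya: 11:15-12:30, 14:00-17:00.
Alice ∩ Keanu ∩ Uma ∩ Kavya ∩ Hiro: 11:15-12:30, 14:00-17:00.
Alice ∩ Keanu ∩ Uma ∩ Kavya ∩ Hiro ∩ Ines: 11:15-12:30, 14:00-17:00.
Those are the intersection windows.
Summing the common windows: 75 + 180 = 255 minutes.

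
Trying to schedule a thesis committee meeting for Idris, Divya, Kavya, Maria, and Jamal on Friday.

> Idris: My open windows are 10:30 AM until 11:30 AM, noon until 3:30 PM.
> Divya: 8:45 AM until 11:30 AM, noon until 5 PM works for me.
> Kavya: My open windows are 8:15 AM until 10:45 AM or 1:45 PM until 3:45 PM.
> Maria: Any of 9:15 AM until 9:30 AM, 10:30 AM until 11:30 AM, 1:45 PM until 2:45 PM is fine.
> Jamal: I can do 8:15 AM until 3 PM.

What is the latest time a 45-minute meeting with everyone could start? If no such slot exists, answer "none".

Idris ∩ Divya: 10:30-11:30, 12:00-15:30.
Idris ∩ Divya ∩ Kavya: 10:30-10:45, 13:45-15:30.
Idris ∩ Divya ∩ Kavya ∩ Maria: 10:30-10:45, 13:45-14:45.
Idris ∩ Divya ∩ Kavya ∩ Maria ∩ Jamal: 10:30-10:45, 13:45-14:45.
So the common availability across everyone is 10:30-10:45, 13:45-14:45.
The last common window of at least 45 minutes is 13:45-14:45; a 45-minute meeting can start as late as 14:00 and still end by 14:45.

14:00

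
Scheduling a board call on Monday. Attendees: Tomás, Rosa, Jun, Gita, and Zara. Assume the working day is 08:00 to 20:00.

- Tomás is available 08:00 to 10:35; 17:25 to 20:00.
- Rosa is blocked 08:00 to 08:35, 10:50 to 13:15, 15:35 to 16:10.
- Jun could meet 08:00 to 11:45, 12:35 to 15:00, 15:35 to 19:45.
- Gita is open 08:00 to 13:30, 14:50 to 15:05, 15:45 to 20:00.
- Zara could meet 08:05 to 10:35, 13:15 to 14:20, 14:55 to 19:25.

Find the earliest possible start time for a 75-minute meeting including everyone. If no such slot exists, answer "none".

Tomás free: 08:00-10:35, 17:25-20:00.
Rosa free: 08:35-10:50, 13:15-15:35, 16:10-20:00 (invert busy blocks within the working day).
Jun free: 08:00-11:45, 12:35-15:00, 15:35-19:45.
Gita free: 08:00-13:30, 14:50-15:05, 15:45-20:00.
Zara free: 08:05-10:35, 13:15-14:20, 14:55-19:25.
Tomás ∩ Rosa: 08:35-10:35, 17:25-20:00.
Tomás ∩ Rosa ∩ Jun: 08:35-10:35, 17:25-19:45.
Tomás ∩ Rosa ∩ Jun ∩ Gita: 08:35-10:35, 17:25-19:45.
Tomás ∩ Rosa ∩ Jun ∩ Gita ∩ Zara: 08:35-10:35, 17:25-19:25.
So the common availability across everyone is 08:35-10:35, 17:25-19:25.
The first common window of at least 75 minutes is 08:35-10:35, so the earliest start is 08:35.

08:35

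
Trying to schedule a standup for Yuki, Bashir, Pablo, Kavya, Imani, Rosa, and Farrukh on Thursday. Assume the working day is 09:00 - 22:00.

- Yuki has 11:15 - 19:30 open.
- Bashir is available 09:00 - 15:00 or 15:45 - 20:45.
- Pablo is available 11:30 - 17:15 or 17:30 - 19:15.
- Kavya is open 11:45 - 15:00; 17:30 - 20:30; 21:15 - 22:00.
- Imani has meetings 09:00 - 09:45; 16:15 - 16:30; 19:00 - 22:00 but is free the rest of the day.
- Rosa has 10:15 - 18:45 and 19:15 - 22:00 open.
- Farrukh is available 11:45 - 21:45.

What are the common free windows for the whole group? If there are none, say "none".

11:45-15:00, 17:30-18:45

Yuki free: 11:15-19:30.
Bashir free: 09:00-15:00, 15:45-20:45.
Pablo free: 11:30-17:15, 17:30-19:15.
Kavya free: 11:45-15:00, 17:30-20:30, 21:15-22:00.
Imani free: 09:45-16:15, 16:30-19:00 (invert busy blocks within the working day).
Rosa free: 10:15-18:45, 19:15-22:00.
Farrukh free: 11:45-21:45.
Yuki ∩ Bashir: 11:15-15:00, 15:45-19:30.
Yuki ∩ Bashir ∩ Pablo: 11:30-15:00, 15:45-17:15, 17:30-19:15.
Yuki ∩ Bashir ∩ Pablo ∩ Kavya: 11:45-15:00, 17:30-19:15.
Yuki ∩ Bashir ∩ Pablo ∩ Kavya ∩ Imani: 11:45-15:00, 17:30-19:00.
Yuki ∩ Bashir ∩ Pablo ∩ Kavya ∩ Imani ∩ Rosa: 11:45-15:00, 17:30-18:45.
Yuki ∩ Bashir ∩ Pablo ∩ Kavya ∩ Imani ∩ Rosa ∩ Farrukh: 11:45-15:00, 17:30-18:45.
So the common availability across everyone is 11:45-15:00, 17:30-18:45.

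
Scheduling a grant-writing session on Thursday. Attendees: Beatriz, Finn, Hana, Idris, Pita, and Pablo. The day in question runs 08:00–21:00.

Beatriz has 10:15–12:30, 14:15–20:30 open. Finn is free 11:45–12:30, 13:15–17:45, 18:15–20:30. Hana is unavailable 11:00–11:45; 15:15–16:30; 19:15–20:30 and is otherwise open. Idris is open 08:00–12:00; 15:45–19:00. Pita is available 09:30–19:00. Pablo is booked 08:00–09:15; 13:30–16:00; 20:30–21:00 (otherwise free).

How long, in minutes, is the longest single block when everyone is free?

Beatriz free: 10:15-12:30, 14:15-20:30.
Finn free: 11:45-12:30, 13:15-17:45, 18:15-20:30.
Hana free: 08:00-11:00, 11:45-15:15, 16:30-19:15, 20:30-21:00 (invert busy blocks within the working day).
Idris free: 08:00-12:00, 15:45-19:00.
Pita free: 09:30-19:00.
Pablo free: 09:15-13:30, 16:00-20:30 (invert busy blocks within the working day).
Beatriz ∩ Finn: 11:45-12:30, 14:15-17:45, 18:15-20:30.
Beatriz ∩ Finn ∩ Hana: 11:45-12:30, 14:15-15:15, 16:30-17:45, 18:15-19:15.
Beatriz ∩ Finn ∩ Hana ∩ Idris: 11:45-12:00, 16:30-17:45, 18:15-19:00.
Beatriz ∩ Finn ∩ Hana ∩ Idris ∩ Pita: 11:45-12:00, 16:30-17:45, 18:15-19:00.
Beatriz ∩ Finn ∩ Hana ∩ Idris ∩ Pita ∩ Pablo: 11:45-12:00, 16:30-17:45, 18:15-19:00.
The longest is 16:30-17:45 at 75 minutes.

75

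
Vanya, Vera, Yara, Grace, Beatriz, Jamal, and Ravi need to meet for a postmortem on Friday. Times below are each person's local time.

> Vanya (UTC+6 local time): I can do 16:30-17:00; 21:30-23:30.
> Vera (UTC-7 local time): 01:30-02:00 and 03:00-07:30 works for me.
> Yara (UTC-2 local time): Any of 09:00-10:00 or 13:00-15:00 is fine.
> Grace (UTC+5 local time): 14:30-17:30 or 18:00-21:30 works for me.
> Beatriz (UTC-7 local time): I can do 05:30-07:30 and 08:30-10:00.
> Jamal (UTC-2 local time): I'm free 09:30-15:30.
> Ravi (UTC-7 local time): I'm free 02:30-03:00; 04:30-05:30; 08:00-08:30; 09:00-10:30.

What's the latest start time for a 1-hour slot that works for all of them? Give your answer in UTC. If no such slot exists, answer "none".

Vanya in UTC: 10:30-11:00, 15:30-17:30 (subtract 6h to convert from UTC+6).
Vera in UTC: 08:30-09:00, 10:00-14:30 (add 7h to convert from UTC-7).
Yara in UTC: 11:00-12:00, 15:00-17:00 (add 2h to convert from UTC-2).
Grace in UTC: 09:30-12:30, 13:00-16:30 (subtract 5h to convert from UTC+5).
Beatriz in UTC: 12:30-14:30, 15:30-17:00 (add 7h to convert from UTC-7).
Jamal in UTC: 11:30-17:30 (add 2h to convert from UTC-2).
Ravi in UTC: 09:30-10:00, 11:30-12:30, 15:00-15:30, 16:00-17:30 (add 7h to convert from UTC-7).
Vanya ∩ Vera: 10:30-11:00.
Vanya ∩ Vera ∩ Yara: ∅.
Vanya ∩ Vera ∩ Yara ∩ Grace: ∅.
Vanya ∩ Vera ∩ Yara ∩ Grace ∩ Beatriz: ∅.
Vanya ∩ Vera ∩ Yara ∩ Grace ∩ Beatriz ∩ Jamal: ∅.
Vanya ∩ Vera ∩ Yara ∩ Grace ∩ Beatriz ∩ Jamal ∩ Ravi: ∅.
There is no time when everyone is free.
No common window is at least 60 minutes long.

none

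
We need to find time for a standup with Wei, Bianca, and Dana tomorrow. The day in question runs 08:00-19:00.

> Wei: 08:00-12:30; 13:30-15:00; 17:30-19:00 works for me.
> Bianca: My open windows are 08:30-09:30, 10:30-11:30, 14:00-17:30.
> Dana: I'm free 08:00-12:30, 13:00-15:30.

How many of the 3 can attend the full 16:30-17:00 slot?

Bianca can make the full 16:30-17:00 slot — that's 1.

1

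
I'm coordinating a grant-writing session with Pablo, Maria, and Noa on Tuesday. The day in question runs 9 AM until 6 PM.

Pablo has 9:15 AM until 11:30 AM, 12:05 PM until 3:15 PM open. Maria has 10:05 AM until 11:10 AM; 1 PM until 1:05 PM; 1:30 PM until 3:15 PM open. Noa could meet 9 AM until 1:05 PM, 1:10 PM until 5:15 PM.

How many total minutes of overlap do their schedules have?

175

Pablo ∩ Maria: 10:05-11:10, 13:00-13:05, 13:30-15:15.
Pablo ∩ Maria ∩ Noa: 10:05-11:10, 13:00-13:05, 13:30-15:15.
So the common availability across everyone is 10:05-11:10, 13:00-13:05, 13:30-15:15.
Summing the common windows: 65 + 5 + 105 = 175 minutes.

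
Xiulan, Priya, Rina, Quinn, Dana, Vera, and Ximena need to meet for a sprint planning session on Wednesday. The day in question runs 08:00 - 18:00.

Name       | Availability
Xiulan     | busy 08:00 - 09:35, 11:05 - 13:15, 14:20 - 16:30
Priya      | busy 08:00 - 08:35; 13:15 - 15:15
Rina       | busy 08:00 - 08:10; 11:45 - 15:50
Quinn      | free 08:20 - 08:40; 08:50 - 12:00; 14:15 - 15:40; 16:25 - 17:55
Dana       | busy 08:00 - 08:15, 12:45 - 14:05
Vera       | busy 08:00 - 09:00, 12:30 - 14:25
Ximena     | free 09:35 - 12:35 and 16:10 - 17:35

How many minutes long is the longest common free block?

Xiulan free: 09:35-11:05, 13:15-14:20, 16:30-18:00 (invert busy blocks within the working day).
Priya free: 08:35-13:15, 15:15-18:00 (invert busy blocks within the working day).
Rina free: 08:10-11:45, 15:50-18:00 (invert busy blocks within the working day).
Quinn free: 08:20-08:40, 08:50-12:00, 14:15-15:40, 16:25-17:55.
Dana free: 08:15-12:45, 14:05-18:00 (invert busy blocks within the working day).
Vera free: 09:00-12:30, 14:25-18:00 (invert busy blocks within the working day).
Ximena free: 09:35-12:35, 16:10-17:35.
Xiulan ∩ Priya: 09:35-11:05, 16:30-18:00.
Xiulan ∩ Priya ∩ Rina: 09:35-11:05, 16:30-18:00.
Xiulan ∩ Priya ∩ Rina ∩ Quinn: 09:35-11:05, 16:30-17:55.
Xiulan ∩ Priya ∩ Rina ∩ Quinn ∩ Dana: 09:35-11:05, 16:30-17:55.
Xiulan ∩ Priya ∩ Rina ∩ Quinn ∩ Dana ∩ Vera: 09:35-11:05, 16:30-17:55.
Xiulan ∩ Priya ∩ Rina ∩ Quinn ∩ Dana ∩ Vera ∩ Ximena: 09:35-11:05, 16:30-17:35.
The longest is 09:35-11:05 at 90 minutes.

90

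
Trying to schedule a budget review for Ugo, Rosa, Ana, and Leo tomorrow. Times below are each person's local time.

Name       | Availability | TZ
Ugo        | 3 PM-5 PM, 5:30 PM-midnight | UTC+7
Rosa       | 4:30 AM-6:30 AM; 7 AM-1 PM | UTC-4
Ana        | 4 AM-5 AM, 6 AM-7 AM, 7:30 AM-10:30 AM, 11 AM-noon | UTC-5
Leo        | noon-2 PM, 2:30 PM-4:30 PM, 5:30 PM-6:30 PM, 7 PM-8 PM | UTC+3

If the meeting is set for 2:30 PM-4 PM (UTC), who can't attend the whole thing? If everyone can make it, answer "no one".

Ana, Leo

Ugo in UTC: 08:00-10:00, 10:30-17:00 (subtract 7h to convert from UTC+7).
Rosa in UTC: 08:30-10:30, 11:00-17:00 (add 4h to convert from UTC-4).
Ana in UTC: 09:00-10:00, 11:00-12:00, 12:30-15:30, 16:00-17:00 (add 5h to convert from UTC-5).
Leo in UTC: 09:00-11:00, 11:30-13:30, 14:30-15:30, 16:00-17:00 (subtract 3h to convert from UTC+3).
Ugo: free for 14:30-16:00. Rosa: free for 14:30-16:00. Ana: not fully free for 14:30-16:00. Leo: not fully free for 14:30-16:00.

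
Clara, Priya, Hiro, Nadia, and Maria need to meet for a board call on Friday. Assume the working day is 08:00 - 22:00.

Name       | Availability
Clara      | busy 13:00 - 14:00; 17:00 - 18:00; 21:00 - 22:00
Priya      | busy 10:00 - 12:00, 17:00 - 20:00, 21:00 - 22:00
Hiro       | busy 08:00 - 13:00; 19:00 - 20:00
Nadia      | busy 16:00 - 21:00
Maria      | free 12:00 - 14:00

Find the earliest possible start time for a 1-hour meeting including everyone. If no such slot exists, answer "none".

none

Clara free: 08:00-13:00, 14:00-17:00, 18:00-21:00 (invert busy blocks within the working day).
Priya free: 08:00-10:00, 12:00-17:00, 20:00-21:00 (invert busy blocks within the working day).
Hiro free: 13:00-19:00, 20:00-22:00 (invert busy blocks within the working day).
Nadia free: 08:00-16:00, 21:00-22:00 (invert busy blocks within the working day).
Maria free: 12:00-14:00.
Clara ∩ Priya: 08:00-10:00, 12:00-13:00, 14:00-17:00, 20:00-21:00.
Clara ∩ Priya ∩ Hiro: 14:00-17:00, 20:00-21:00.
Clara ∩ Priya ∩ Hiro ∩ Nadia: 14:00-16:00.
Clara ∩ Priya ∩ Hiro ∩ Nadia ∩ Maria: ∅.
There is no time when everyone is free.
No common window is at least 60 minutes long.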